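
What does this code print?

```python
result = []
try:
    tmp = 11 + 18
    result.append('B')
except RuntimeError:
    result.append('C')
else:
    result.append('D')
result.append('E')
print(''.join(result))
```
BDE

else block runs when no exception occurs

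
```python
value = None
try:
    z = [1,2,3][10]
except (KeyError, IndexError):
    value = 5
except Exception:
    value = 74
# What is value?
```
5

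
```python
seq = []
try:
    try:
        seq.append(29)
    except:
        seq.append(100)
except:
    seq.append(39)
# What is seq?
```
[29]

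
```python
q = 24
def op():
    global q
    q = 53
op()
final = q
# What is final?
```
53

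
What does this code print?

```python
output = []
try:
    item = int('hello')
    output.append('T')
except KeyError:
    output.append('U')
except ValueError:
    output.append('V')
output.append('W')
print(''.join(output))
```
VW

ValueError is caught by its specific handler, not KeyError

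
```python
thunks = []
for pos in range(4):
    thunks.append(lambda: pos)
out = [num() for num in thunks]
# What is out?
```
[3, 3, 3, 3]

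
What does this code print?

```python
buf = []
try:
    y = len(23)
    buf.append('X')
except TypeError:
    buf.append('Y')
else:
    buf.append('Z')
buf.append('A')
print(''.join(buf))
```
YA

else block skipped when exception is caught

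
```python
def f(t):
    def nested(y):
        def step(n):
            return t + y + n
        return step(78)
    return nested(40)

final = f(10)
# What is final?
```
128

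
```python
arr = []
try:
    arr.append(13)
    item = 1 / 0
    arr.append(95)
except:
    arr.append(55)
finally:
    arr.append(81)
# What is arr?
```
[13, 55, 81]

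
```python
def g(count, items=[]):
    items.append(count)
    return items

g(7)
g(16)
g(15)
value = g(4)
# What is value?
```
[7, 16, 15, 4]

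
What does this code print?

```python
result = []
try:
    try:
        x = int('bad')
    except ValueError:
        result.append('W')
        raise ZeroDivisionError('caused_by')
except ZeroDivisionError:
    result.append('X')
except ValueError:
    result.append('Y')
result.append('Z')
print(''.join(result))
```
WXZ

ZeroDivisionError raised and caught, original ValueError not re-raised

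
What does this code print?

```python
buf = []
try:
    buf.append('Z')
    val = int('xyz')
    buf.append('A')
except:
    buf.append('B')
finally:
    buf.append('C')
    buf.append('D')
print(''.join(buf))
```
ZBCD

Code before exception runs, then except, then all of finally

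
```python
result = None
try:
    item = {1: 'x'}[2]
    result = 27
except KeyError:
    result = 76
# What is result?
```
76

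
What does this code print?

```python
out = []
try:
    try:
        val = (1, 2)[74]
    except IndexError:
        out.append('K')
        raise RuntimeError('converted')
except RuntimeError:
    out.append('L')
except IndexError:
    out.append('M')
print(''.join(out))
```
KL

New RuntimeError raised, caught by outer RuntimeError handler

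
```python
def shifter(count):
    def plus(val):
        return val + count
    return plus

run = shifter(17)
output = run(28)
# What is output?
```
45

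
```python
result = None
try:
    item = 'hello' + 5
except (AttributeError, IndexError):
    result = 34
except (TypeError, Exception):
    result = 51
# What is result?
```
51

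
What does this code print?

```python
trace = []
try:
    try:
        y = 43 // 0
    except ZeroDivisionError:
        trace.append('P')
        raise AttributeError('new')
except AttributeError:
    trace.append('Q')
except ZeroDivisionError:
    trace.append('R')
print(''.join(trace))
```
PQ

New AttributeError raised, caught by outer AttributeError handler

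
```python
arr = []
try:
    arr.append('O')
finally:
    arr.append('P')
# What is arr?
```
['O', 'P']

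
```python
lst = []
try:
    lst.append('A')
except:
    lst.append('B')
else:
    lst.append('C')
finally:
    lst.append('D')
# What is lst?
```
['A', 'C', 'D']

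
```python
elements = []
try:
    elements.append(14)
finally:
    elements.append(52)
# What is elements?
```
[14, 52]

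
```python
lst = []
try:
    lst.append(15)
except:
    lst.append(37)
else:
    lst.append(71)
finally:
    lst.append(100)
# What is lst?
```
[15, 71, 100]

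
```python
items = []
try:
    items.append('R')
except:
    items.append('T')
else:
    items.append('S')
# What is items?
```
['R', 'S']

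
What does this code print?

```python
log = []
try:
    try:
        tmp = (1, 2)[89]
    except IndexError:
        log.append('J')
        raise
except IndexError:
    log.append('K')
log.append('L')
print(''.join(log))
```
JKL

raise without argument re-raises current exception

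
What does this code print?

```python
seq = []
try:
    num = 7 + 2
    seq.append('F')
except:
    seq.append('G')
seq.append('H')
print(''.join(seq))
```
FH

No exception, try block completes normally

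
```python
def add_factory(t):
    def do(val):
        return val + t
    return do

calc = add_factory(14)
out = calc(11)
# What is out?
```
25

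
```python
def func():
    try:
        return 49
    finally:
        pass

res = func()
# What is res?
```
49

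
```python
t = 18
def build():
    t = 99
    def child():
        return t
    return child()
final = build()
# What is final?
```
99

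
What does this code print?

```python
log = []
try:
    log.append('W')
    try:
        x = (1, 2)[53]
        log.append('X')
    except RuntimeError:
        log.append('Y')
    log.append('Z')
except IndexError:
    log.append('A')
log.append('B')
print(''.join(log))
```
WAB

Inner handler doesn't match, propagates to outer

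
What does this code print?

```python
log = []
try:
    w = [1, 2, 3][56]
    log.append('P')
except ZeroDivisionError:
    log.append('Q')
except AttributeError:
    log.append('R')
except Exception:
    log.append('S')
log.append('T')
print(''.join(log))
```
ST

IndexError not specifically caught, falls to Exception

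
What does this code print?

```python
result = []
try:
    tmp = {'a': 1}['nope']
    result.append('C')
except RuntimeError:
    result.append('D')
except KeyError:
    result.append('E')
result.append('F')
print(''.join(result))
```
EF

KeyError is caught by its specific handler, not RuntimeError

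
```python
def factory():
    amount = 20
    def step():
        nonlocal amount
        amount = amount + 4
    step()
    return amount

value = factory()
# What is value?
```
24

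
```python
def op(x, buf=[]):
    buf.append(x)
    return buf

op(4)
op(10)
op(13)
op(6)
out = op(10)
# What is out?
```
[4, 10, 13, 6, 10]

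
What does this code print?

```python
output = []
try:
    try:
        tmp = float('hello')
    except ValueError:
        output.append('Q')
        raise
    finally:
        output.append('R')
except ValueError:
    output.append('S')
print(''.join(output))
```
QRS

finally runs before re-raised exception propagates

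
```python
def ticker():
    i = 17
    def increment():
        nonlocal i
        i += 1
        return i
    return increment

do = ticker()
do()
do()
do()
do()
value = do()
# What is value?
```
22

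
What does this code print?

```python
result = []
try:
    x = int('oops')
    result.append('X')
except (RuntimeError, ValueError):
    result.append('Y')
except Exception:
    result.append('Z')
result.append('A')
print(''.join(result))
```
YA

ValueError matches tuple containing it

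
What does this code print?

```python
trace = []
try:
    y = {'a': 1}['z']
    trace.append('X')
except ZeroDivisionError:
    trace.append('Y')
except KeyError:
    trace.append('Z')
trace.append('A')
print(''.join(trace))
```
ZA

KeyError is caught by its specific handler, not ZeroDivisionError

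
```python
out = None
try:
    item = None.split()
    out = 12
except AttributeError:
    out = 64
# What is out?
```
64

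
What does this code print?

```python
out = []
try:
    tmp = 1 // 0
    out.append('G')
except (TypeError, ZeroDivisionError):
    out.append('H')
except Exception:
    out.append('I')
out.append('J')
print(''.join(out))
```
HJ

ZeroDivisionError matches tuple containing it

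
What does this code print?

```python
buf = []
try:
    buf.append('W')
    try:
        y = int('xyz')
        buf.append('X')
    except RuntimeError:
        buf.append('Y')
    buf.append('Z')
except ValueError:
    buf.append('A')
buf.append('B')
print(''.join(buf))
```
WAB

Inner handler doesn't match, propagates to outer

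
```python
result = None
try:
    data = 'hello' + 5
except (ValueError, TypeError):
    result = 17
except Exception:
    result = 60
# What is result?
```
17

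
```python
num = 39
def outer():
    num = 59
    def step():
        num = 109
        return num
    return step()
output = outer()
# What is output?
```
109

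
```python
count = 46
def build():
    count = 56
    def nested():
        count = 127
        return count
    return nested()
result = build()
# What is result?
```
127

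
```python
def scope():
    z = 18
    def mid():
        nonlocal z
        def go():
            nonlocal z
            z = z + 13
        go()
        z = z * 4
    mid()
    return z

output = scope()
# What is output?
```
124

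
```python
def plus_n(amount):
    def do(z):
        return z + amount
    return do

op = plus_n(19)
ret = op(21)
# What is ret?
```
40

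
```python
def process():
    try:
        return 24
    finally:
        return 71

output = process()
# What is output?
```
71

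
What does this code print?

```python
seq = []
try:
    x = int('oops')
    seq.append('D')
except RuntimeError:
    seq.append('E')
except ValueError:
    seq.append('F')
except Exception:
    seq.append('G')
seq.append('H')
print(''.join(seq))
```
FH

ValueError matches before generic Exception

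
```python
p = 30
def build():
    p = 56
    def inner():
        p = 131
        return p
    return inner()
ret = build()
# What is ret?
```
131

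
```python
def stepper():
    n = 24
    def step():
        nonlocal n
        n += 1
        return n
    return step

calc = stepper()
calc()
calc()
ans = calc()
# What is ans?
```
27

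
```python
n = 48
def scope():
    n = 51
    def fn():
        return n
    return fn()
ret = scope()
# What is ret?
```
51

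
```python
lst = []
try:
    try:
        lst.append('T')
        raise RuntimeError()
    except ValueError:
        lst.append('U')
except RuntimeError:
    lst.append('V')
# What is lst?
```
['T', 'V']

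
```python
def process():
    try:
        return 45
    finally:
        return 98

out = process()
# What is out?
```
98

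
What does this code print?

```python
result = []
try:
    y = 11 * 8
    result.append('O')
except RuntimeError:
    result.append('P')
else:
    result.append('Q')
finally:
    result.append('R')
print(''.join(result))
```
OQR

else runs before finally when no exception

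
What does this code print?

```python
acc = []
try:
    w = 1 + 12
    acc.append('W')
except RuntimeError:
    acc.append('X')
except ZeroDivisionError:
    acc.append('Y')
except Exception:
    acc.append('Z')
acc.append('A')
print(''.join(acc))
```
WA

No exception, try block completes normally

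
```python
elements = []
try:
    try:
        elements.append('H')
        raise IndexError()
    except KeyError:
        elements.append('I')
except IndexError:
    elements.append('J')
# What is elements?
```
['H', 'J']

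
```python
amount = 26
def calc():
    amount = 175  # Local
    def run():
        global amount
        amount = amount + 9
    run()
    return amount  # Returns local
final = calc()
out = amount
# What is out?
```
35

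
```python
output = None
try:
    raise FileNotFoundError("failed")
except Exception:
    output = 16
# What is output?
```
16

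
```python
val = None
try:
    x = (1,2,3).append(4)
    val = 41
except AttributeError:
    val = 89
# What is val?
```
89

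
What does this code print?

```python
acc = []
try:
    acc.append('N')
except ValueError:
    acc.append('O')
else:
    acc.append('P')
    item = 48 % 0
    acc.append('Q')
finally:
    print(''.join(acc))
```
NP

Try succeeds, else appends 'P', ZeroDivisionError in else is uncaught, finally prints before exception propagates ('Q' never appended)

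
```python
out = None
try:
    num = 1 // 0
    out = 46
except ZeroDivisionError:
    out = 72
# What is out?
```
72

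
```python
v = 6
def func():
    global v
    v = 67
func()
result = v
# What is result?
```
67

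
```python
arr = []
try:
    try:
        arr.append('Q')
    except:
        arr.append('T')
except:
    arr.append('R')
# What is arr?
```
['Q']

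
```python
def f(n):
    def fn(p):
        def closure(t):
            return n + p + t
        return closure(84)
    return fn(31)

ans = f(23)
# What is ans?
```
138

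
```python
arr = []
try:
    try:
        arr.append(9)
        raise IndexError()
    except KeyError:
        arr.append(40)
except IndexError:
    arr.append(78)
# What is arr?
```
[9, 78]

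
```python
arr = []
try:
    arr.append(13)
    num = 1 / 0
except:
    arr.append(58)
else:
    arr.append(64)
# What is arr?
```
[13, 58]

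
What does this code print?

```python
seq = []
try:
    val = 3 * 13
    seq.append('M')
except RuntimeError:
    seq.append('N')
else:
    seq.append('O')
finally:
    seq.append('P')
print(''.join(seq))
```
MOP

else runs before finally when no exception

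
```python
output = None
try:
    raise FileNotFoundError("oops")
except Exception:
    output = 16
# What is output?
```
16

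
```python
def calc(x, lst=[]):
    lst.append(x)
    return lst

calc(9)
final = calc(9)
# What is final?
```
[9, 9]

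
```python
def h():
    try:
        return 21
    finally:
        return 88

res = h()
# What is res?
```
88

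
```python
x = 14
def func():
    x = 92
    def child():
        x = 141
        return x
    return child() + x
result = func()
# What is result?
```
233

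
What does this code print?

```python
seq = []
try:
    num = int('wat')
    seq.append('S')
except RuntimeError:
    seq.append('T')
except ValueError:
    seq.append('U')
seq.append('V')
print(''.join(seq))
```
UV

ValueError is caught by its specific handler, not RuntimeError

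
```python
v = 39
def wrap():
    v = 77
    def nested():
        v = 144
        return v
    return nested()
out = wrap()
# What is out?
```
144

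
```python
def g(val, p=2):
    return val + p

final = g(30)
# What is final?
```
32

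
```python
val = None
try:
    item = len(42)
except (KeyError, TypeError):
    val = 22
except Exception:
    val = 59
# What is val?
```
22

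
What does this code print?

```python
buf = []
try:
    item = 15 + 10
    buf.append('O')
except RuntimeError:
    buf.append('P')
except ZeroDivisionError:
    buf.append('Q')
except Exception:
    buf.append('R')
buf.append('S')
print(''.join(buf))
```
OS

No exception, try block completes normally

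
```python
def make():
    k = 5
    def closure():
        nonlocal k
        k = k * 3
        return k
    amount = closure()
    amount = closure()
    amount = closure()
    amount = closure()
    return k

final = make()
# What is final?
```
405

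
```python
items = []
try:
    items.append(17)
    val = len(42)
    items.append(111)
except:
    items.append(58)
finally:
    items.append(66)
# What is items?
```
[17, 58, 66]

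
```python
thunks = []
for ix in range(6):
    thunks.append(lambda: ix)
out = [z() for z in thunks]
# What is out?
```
[5, 5, 5, 5, 5, 5]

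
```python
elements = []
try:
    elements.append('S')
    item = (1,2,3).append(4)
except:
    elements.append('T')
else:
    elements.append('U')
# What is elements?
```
['S', 'T']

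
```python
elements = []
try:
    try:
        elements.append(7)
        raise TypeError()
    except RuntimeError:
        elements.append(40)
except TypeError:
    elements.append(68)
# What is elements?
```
[7, 68]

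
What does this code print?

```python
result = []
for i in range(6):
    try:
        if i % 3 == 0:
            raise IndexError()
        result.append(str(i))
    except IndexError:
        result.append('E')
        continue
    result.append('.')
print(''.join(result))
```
E1.2.E4.5.

continue in except skips rest of loop body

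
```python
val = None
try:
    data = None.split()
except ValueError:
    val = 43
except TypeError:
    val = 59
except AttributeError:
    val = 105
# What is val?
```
105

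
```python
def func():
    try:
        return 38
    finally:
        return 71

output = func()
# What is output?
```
71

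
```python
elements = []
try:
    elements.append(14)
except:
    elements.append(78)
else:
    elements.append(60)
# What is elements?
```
[14, 60]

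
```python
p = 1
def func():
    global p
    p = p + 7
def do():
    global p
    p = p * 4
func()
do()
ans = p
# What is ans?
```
32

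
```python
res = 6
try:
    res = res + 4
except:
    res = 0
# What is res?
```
10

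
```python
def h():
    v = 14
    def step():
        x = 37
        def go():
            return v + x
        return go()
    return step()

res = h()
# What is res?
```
51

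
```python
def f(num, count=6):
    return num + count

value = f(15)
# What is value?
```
21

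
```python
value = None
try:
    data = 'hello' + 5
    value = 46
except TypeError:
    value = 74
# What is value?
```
74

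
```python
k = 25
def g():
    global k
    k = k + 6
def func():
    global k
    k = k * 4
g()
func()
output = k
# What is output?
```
124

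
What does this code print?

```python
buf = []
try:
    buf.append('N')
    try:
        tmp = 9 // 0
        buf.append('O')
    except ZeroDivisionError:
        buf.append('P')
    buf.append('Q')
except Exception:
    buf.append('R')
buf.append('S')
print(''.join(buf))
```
NPQS

Inner exception caught by inner handler, outer continues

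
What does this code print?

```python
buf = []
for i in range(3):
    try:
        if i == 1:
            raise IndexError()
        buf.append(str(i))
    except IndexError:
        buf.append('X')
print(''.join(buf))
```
0X2

Exception on i=1 caught, loop continues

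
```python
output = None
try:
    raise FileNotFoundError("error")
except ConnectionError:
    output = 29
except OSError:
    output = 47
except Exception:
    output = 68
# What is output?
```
47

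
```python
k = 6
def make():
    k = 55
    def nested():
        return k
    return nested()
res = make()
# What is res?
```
55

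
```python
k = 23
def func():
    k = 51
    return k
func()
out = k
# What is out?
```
23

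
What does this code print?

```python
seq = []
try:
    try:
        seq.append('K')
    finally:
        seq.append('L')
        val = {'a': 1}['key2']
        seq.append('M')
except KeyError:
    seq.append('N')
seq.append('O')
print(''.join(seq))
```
KLNO

Exception in inner finally caught by outer except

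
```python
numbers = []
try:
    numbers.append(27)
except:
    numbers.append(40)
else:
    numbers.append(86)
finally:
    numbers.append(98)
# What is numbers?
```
[27, 86, 98]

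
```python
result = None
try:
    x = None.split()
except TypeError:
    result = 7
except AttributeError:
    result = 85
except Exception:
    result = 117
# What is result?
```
85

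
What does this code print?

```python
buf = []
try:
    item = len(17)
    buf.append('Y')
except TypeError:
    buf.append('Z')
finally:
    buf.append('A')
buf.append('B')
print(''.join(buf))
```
ZAB

finally always runs, even after exception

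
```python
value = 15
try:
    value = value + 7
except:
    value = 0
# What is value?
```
22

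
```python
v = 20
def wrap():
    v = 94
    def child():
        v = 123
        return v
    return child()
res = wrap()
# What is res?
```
123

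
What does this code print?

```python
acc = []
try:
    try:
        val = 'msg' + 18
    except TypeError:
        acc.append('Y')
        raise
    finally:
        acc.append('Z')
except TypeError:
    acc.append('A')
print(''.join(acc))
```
YZA

finally runs before re-raised exception propagates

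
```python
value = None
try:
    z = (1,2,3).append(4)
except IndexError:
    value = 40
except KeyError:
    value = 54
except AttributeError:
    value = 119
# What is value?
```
119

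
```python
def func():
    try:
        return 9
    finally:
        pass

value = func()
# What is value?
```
9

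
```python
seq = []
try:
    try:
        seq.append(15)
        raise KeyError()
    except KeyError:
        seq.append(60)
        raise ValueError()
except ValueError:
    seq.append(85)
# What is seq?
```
[15, 60, 85]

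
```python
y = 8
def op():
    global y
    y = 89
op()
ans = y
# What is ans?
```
89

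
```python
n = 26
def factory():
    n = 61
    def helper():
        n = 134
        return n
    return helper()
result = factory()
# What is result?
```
134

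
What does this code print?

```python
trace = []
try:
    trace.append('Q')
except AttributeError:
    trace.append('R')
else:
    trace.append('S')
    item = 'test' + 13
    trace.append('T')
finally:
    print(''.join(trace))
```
QS

Try succeeds, else appends 'S', TypeError in else is uncaught, finally prints before exception propagates ('T' never appended)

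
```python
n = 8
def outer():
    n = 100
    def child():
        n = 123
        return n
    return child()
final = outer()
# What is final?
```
123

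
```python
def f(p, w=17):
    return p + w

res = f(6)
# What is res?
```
23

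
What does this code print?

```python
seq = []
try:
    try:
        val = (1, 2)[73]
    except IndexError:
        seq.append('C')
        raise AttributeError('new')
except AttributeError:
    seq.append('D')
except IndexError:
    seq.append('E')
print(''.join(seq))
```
CD

New AttributeError raised, caught by outer AttributeError handler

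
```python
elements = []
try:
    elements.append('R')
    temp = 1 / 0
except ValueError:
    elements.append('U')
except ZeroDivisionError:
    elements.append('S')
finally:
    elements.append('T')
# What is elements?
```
['R', 'S', 'T']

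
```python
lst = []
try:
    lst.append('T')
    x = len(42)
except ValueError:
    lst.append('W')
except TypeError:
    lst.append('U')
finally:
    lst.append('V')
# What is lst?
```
['T', 'U', 'V']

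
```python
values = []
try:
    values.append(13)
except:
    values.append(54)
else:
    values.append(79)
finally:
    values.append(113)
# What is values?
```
[13, 79, 113]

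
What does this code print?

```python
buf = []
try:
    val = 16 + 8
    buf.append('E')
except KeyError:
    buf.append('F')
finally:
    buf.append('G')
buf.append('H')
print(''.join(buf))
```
EGH

finally runs after normal execution too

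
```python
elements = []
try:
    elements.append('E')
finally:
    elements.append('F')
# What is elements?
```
['E', 'F']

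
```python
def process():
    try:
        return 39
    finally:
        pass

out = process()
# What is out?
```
39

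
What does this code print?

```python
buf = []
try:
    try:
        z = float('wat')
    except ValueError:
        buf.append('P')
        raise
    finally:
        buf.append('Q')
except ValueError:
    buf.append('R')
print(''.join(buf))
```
PQR

finally runs before re-raised exception propagates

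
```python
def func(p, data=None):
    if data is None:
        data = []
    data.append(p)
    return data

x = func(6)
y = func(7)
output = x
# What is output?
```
[6]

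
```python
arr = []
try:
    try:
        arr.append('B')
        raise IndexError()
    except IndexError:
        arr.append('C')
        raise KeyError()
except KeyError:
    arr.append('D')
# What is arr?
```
['B', 'C', 'D']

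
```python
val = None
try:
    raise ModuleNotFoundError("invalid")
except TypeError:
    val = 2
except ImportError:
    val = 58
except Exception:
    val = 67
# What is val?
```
58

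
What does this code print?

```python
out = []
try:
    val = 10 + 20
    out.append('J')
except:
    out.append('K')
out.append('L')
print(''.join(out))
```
JL

No exception, try block completes normally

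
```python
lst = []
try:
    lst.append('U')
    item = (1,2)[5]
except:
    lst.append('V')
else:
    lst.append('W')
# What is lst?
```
['U', 'V']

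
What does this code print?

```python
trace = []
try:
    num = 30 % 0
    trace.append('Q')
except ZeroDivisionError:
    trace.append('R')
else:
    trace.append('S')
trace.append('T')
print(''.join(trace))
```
RT

else block skipped when exception is caught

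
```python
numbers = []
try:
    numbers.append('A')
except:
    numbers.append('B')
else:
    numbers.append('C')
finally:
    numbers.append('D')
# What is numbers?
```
['A', 'C', 'D']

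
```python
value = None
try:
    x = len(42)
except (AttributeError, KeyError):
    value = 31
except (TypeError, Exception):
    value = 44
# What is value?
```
44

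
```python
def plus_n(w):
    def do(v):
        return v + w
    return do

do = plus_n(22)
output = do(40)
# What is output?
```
62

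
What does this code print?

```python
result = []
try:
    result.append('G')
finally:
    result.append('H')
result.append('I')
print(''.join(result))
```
GHI

try/finally without except, no exception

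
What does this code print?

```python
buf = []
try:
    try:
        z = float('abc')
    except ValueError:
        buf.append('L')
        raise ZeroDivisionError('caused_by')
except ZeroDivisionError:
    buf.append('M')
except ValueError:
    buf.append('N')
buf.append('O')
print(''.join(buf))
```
LMO

ZeroDivisionError raised and caught, original ValueError not re-raised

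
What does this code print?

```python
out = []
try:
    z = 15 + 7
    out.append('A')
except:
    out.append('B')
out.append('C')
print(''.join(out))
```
AC

No exception, try block completes normally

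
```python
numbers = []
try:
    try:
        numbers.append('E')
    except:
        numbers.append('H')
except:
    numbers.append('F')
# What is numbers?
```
['E']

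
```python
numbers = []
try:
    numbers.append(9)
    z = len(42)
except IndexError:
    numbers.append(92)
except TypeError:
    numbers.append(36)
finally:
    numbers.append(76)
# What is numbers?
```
[9, 36, 76]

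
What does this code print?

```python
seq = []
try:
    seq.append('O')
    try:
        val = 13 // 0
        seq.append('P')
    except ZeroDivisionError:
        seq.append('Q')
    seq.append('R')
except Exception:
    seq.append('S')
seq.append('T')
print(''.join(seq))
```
OQRT

Inner exception caught by inner handler, outer continues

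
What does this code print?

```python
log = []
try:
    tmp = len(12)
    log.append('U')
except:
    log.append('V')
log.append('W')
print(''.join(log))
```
VW

Exception raised in try, caught by bare except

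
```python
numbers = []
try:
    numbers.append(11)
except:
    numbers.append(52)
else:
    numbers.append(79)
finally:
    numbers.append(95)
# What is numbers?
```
[11, 79, 95]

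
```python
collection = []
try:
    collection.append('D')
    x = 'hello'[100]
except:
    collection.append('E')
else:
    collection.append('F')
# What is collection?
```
['D', 'E']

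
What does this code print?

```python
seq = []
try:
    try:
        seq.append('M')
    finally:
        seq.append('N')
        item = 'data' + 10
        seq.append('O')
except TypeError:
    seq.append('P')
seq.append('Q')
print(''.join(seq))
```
MNPQ

Exception in inner finally caught by outer except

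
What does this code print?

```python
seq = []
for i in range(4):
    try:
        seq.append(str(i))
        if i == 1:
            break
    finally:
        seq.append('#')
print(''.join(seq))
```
0#1#

finally runs even when breaking out of loop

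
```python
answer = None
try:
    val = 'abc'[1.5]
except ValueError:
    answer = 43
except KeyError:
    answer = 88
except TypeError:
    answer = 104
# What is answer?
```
104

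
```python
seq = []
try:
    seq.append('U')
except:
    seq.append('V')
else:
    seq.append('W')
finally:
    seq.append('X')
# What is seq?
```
['U', 'W', 'X']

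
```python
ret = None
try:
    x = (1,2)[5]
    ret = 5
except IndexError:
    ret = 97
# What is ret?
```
97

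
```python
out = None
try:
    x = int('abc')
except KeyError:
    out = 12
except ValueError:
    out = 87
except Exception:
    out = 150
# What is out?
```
87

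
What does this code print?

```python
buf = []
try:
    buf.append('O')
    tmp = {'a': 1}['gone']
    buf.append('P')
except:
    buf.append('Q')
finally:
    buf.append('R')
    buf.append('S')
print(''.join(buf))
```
OQRS

Code before exception runs, then except, then all of finally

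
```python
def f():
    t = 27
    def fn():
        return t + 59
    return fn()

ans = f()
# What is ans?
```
86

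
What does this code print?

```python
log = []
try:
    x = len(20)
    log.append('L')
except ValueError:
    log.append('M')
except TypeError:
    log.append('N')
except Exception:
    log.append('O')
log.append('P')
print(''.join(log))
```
NP

TypeError matches before generic Exception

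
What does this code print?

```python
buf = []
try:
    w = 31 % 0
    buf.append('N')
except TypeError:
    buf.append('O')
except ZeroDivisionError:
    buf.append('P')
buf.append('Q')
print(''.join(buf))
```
PQ

ZeroDivisionError is caught by its specific handler, not TypeError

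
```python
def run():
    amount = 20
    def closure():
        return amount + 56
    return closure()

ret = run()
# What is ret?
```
76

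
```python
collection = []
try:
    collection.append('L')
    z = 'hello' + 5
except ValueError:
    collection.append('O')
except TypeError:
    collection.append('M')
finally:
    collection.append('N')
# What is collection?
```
['L', 'M', 'N']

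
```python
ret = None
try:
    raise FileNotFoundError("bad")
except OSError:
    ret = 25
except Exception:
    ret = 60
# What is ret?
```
25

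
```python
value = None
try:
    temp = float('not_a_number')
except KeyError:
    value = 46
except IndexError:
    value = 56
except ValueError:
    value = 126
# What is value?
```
126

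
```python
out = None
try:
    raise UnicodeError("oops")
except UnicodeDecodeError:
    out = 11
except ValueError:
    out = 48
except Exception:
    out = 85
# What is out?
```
48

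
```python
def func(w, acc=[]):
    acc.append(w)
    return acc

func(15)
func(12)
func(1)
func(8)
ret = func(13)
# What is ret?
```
[15, 12, 1, 8, 13]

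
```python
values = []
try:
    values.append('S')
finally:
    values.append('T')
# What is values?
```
['S', 'T']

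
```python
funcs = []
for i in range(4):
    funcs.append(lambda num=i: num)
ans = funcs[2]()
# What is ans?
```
2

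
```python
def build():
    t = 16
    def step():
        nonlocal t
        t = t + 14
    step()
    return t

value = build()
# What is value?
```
30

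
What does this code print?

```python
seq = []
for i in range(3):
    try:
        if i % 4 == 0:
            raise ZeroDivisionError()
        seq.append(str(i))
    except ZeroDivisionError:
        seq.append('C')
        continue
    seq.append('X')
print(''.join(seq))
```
C1X2X

continue in except skips rest of loop body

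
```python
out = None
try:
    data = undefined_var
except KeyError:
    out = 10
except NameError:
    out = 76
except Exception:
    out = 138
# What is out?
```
76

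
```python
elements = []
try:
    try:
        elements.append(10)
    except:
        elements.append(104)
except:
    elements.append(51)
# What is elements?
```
[10]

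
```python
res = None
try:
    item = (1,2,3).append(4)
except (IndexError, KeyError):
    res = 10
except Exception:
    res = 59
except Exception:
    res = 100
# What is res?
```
59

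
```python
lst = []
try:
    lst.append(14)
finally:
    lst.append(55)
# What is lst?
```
[14, 55]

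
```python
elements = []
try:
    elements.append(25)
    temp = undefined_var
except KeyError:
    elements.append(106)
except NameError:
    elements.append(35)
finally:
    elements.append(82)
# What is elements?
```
[25, 35, 82]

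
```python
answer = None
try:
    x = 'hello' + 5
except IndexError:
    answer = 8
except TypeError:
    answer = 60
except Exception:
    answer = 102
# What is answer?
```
60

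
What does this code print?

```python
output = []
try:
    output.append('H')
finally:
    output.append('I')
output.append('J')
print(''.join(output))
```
HIJ

try/finally without except, no exception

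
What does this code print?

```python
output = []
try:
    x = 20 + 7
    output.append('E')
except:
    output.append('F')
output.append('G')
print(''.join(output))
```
EG

No exception, try block completes normally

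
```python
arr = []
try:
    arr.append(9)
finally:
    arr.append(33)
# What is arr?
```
[9, 33]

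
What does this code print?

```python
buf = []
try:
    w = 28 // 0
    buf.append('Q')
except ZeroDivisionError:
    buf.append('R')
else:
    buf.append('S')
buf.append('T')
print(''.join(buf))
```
RT

else block skipped when exception is caught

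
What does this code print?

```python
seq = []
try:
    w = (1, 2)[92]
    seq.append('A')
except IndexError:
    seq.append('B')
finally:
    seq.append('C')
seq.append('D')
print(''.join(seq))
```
BCD

finally always runs, even after exception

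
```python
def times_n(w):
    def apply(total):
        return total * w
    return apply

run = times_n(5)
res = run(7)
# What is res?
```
35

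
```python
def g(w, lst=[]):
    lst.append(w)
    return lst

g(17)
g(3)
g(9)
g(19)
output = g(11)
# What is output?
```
[17, 3, 9, 19, 11]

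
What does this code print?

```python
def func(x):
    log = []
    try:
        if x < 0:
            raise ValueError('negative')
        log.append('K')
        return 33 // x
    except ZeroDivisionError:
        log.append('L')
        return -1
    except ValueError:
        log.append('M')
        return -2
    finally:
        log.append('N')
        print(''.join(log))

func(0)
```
KLN

x=0 causes ZeroDivisionError, caught, finally prints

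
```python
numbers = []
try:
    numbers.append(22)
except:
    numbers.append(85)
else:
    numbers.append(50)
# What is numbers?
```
[22, 50]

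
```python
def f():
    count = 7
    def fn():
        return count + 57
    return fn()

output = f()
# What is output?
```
64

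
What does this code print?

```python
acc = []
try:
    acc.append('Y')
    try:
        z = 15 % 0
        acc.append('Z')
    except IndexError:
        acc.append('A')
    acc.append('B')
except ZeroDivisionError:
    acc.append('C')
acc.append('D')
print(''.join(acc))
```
YCD

Inner handler doesn't match, propagates to outer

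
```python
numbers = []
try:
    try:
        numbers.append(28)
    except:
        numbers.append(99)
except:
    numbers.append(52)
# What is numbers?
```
[28]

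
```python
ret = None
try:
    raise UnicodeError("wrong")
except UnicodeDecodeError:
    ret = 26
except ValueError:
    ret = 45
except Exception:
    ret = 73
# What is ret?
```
45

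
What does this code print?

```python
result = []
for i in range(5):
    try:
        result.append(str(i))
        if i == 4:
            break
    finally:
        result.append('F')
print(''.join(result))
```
0F1F2F3F4F

finally runs even when breaking out of loop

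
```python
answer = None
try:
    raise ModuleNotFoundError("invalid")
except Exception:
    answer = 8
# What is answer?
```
8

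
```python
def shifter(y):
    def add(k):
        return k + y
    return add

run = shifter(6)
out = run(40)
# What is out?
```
46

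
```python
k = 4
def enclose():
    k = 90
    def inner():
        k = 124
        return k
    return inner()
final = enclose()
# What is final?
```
124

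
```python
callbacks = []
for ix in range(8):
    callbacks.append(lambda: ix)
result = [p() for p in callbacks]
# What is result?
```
[7, 7, 7, 7, 7, 7, 7, 7]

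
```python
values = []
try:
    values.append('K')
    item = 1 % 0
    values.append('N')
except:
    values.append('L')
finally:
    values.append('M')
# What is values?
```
['K', 'L', 'M']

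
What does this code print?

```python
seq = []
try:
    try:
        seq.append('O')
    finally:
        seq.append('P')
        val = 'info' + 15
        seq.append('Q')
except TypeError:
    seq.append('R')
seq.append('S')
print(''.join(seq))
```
OPRS

Exception in inner finally caught by outer except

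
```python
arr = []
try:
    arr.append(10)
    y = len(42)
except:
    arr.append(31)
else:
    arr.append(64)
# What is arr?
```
[10, 31]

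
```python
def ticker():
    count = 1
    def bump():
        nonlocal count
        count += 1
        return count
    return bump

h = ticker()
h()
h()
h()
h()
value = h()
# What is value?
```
6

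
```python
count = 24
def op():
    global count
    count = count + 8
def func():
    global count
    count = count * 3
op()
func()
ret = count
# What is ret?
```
96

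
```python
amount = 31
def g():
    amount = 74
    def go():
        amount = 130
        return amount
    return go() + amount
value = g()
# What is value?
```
204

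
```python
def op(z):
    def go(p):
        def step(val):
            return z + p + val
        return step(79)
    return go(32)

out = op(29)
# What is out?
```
140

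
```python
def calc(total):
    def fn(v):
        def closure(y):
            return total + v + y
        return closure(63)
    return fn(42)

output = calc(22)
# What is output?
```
127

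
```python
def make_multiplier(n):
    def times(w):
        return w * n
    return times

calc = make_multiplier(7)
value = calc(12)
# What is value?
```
84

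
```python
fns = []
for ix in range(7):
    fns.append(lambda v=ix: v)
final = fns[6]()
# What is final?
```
6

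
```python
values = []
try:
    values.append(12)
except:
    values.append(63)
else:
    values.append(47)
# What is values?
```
[12, 47]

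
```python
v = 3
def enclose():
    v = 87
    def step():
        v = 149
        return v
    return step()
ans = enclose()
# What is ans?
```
149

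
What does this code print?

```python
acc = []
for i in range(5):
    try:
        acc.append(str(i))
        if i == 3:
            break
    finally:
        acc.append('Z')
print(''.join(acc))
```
0Z1Z2Z3Z

finally runs even when breaking out of loop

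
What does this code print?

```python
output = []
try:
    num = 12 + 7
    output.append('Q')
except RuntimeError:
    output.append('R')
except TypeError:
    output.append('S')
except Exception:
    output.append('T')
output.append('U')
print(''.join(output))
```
QU

No exception, try block completes normally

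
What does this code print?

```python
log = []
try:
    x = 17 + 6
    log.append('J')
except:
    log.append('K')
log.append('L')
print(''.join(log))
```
JL

No exception, try block completes normally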